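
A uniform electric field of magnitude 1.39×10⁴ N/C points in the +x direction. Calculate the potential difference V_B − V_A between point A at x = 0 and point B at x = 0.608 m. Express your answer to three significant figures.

In a uniform field, potential decreases in the direction of E: V_B − V_A = −E·Δx.
V_B − V_A = −(1.39×10⁴ V/m)(0.608 m) = -8450 V.

-8450 V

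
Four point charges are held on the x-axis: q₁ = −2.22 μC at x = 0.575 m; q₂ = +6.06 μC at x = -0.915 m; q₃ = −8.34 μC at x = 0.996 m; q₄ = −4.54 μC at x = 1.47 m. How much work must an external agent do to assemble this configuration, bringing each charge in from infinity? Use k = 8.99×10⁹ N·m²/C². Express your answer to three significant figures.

0.792 J

The assembly work is the sum of pairwise potential energies, U = Σ_{i<j} kqᵢqⱼ/rᵢⱼ.
Pair separations: r₁₂ = 1.49 m, r₁₃ = 0.421 m, r₁₄ = 0.895 m, r₂₃ = 1.91 m, r₂₄ = 2.38 m, r₃₄ = 0.474 m.
Summing all 6 pair terms gives U = 0.792 J.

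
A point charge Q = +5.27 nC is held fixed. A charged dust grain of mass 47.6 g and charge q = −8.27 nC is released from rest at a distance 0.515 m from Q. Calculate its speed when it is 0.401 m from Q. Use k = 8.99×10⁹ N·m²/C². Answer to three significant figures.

3.01×10⁻³ m/s

Only the electrostatic force acts, so mechanical energy is conserved: ½mv² = U₁ − U₂ = kQq(1/r₁ − 1/r₂).
U₁ − U₂ = (8.99×10⁹ N·m²/C²)(5.27×10⁻⁹ C)(-8.27×10⁻⁹ C)(1/0.515 − 1/0.401) = 2.16×10⁻⁷ J.
v = √(2·2.16×10⁻⁷/0.0476) = 3.01×10⁻³ m/s.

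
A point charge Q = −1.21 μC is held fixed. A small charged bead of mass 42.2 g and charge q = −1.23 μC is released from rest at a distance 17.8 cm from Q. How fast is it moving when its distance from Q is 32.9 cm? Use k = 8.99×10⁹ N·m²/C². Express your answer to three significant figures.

1.28 m/s

Only the electrostatic force acts, so mechanical energy is conserved: ½mv² = U₁ − U₂ = kQq(1/r₁ − 1/r₂).
U₁ − U₂ = (8.99×10⁹ N·m²/C²)(-1.21×10⁻⁶ C)(-1.23×10⁻⁶ C)(1/0.178 − 1/0.329) = 0.0345 J.
v = √(2·0.0345/0.0422) = 1.28 m/s.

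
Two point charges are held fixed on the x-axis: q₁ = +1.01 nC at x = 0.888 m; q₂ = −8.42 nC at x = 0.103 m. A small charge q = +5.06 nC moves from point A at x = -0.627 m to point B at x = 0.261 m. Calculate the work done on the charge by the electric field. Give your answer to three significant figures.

The work done by the electric force is W_field = −ΔU = −q(V_B − V_A) = q(V_A − V_B).
At A: distances to the source charges are 1.52 m, 0.730 m; V_A = Σ kqᵢ/rᵢ = -97.7 V.
At B: distances to the source charges are 0.627 m, 0.158 m; V_B = Σ kqᵢ/rᵢ = -465 V.
ΔV = V_B − V_A = -367 V.
W_field = −qΔV = −(5.06×10⁻⁹ C)(-367 V) = 1.86×10⁻⁶ J.

1.86×10⁻⁶ J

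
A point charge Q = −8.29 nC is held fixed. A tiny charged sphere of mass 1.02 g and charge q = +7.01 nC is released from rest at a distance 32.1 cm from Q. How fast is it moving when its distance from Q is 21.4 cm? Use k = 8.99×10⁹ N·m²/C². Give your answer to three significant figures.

Only the electrostatic force acts, so mechanical energy is conserved: ½mv² = U₁ − U₂ = kQq(1/r₁ − 1/r₂).
U₁ − U₂ = (8.99×10⁹ N·m²/C²)(-8.29×10⁻⁹ C)(7.01×10⁻⁹ C)(1/0.321 − 1/0.214) = 8.14×10⁻⁷ J.
v = √(2·8.14×10⁻⁷/1.02×10⁻³) = 0.0399 m/s.

0.0399 m/s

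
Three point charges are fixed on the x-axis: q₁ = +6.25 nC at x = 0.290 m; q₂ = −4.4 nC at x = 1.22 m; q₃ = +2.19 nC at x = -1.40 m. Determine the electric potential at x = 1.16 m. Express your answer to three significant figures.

Electric potential is a scalar, so the contributions from each charge add algebraically: V = Σ kqᵢ/rᵢ.
Distances from the field point to each charge: r₁ = 0.870 m, r₂ = 0.0600 m, r₃ = 2.56 m.
V = k[(6.25×10⁻⁹)/(0.870) + (-4.40×10⁻⁹)/(0.0600) + (2.19×10⁻⁹)/(2.56)] = -587 V.

-587 V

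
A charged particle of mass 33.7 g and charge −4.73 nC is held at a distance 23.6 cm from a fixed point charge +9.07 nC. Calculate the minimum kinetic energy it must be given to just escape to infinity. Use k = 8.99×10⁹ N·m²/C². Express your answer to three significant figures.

To just escape, total mechanical energy must reach zero at infinity: ½mv²_min + U = 0, so ½mv²_min = −U = |kQq|/r.
|U| = |kQq|/r = (8.99×10⁹ N·m²/C²)(9.07×10⁻⁹)(4.73×10⁻⁹)/(0.236) = 1.63×10⁻⁶ J.

1.63×10⁻⁶ J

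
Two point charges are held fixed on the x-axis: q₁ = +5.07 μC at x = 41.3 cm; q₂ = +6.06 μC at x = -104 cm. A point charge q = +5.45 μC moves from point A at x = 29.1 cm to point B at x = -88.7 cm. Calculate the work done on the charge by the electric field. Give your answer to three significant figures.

The work done by the electric force is W_field = −ΔU = −q(V_B − V_A) = q(V_A − V_B).
At A: distances to the source charges are 0.122 m, 1.33 m; V_A = Σ kqᵢ/rᵢ = 4.15×10⁵ V.
At B: distances to the source charges are 1.30 m, 0.153 m; V_B = Σ kqᵢ/rᵢ = 3.91×10⁵ V.
ΔV = V_B − V_A = -2.34×10⁴ V.
W_field = −qΔV = −(5.45×10⁻⁶ C)(-2.34×10⁴ V) = 0.128 J.

0.128 J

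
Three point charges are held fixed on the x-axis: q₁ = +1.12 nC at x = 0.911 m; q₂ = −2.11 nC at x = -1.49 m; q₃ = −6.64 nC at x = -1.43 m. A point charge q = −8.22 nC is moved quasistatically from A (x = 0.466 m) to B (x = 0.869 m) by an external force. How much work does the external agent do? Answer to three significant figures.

For quasistatic motion the external work equals the change in potential energy: W_ext = qΔV = q(V_B − V_A).
At A: distances to the source charges are 0.445 m, 1.96 m, 1.90 m; V_A = Σ kqᵢ/rᵢ = -18.6 V.
At B: distances to the source charges are 0.0420 m, 2.36 m, 2.30 m; V_B = Σ kqᵢ/rᵢ = 206 V.
ΔV = V_B − V_A = 224 V.
W_ext = qΔV = (-8.22×10⁻⁹ C)(224 V) = -1.84×10⁻⁶ J.

-1.84×10⁻⁶ J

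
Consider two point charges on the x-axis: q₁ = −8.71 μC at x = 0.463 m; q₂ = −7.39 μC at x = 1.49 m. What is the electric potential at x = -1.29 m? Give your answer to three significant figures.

The total potential is the scalar sum of each charge's contribution, V = Σ kqᵢ/rᵢ.
Distances from the field point to each charge: r₁ = 1.75 m, r₂ = 2.78 m.
V = k[(-8.71×10⁻⁶)/(1.75) + (-7.39×10⁻⁶)/(2.78)] = -6.86×10⁴ V.

-6.86×10⁴ V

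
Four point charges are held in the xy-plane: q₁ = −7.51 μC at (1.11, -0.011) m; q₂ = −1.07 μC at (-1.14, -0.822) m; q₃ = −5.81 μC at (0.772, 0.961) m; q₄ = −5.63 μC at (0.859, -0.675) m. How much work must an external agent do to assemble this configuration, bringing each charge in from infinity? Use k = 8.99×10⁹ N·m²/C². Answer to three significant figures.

The work to assemble the configuration equals its total potential energy, U = Σ kqᵢqⱼ/rᵢⱼ over all pairs.
Pair separations: r₁₂ = 2.39 m, r₁₃ = 1.03 m, r₁₄ = 0.710 m, r₂₃ = 2.61 m, r₂₄ = 2.00 m, r₃₄ = 1.64 m.
Summing all 6 pair terms gives U = 1.17 J.

1.17 J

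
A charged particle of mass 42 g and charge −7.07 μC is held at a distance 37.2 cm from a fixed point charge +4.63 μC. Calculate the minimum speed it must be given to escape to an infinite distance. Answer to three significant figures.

To just escape, total mechanical energy must reach zero at infinity: ½mv²_min + U = 0, so ½mv²_min = −U = |kQq|/r.
|U| = |kQq|/r = (8.99×10⁹ N·m²/C²)(4.63×10⁻⁶)(7.07×10⁻⁶)/(0.372) = 0.791 J.
v_min = √(2|U|/m) = √(2·0.791/0.0420) = 6.14 m/s.

6.14 m/s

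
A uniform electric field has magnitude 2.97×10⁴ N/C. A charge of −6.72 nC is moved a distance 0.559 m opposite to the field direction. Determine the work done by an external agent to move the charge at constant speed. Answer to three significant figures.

-1.12×10⁻⁴ J

The potential change for a displacement 0.559 m opposite to the field direction is ΔV = +Ed = 1.66×10⁴ V.
W_ext = qΔV = -1.12×10⁻⁴ J.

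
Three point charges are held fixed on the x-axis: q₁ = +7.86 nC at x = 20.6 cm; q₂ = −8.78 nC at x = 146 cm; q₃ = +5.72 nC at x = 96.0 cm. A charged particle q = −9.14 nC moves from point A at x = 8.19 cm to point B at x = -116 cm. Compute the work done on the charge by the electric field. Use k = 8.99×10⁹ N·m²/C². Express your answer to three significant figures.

The work done by the electric force is W_field = −ΔU = −q(V_B − V_A) = q(V_A − V_B).
At A: distances to the source charges are 0.124 m, 1.38 m, 0.878 m; V_A = Σ kqᵢ/rᵢ = 571 V.
At B: distances to the source charges are 1.37 m, 2.62 m, 2.12 m; V_B = Σ kqᵢ/rᵢ = 45.9 V.
ΔV = V_B − V_A = -525 V.
W_field = −qΔV = −(-9.14×10⁻⁹ C)(-525 V) = -4.80×10⁻⁶ J.

-4.80×10⁻⁶ J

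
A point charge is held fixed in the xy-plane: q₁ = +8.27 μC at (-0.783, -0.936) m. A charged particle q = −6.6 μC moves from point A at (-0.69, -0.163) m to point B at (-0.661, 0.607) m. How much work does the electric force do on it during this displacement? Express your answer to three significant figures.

-0.313 J

The work done by the electric force is W_field = −ΔU = −q(V_B − V_A) = q(V_A − V_B).
At A: distance to the source charge is 0.779 m; V_A = kq₁/r = 9.55×10⁴ V.
At B: distance to the source charge is 1.55 m; V_B = kq₁/r = 4.80×10⁴ V.
ΔV = V_B − V_A = -4.75×10⁴ V.
W_field = −qΔV = −(-6.60×10⁻⁶ C)(-4.75×10⁴ V) = -0.313 J.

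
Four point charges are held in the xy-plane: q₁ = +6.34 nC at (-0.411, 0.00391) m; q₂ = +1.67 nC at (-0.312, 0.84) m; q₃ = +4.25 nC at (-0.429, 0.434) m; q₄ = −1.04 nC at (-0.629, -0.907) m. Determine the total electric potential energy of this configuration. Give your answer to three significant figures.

The assembly work is the sum of pairwise potential energies, U = Σ_{i<j} kqᵢqⱼ/rᵢⱼ.
Pair separations: r₁₂ = 0.842 m, r₁₃ = 0.430 m, r₁₄ = 0.937 m, r₂₃ = 0.423 m, r₂₄ = 1.78 m, r₃₄ = 1.36 m.
Summing all 6 pair terms gives U = 7.25×10⁻⁷ J.

7.25×10⁻⁷ J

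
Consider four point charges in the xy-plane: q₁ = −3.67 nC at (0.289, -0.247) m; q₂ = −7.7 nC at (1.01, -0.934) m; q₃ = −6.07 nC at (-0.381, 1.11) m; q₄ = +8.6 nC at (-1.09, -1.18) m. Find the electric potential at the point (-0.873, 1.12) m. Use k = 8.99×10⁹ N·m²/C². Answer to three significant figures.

The total potential is the scalar sum of each charge's contribution, V = Σ kqᵢ/rᵢ.
Distances from the field point to each charge: r₁ = 1.79 m, r₂ = 2.79 m, r₃ = 0.492 m, r₄ = 2.31 m.
V = k[(-3.67×10⁻⁹)/(1.79) + (-7.70×10⁻⁹)/(2.79) + (-6.07×10⁻⁹)/(0.492) + (8.60×10⁻⁹)/(2.31)] = -121 V.

-121 V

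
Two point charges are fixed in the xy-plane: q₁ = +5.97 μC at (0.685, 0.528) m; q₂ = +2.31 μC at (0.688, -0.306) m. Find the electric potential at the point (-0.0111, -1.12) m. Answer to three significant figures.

4.94×10⁴ V

Electric potential is a scalar, so the contributions from each charge add algebraically: V = Σ kqᵢ/rᵢ.
Distances from the field point to each charge: r₁ = 1.79 m, r₂ = 1.07 m.
V = k[(5.97×10⁻⁶)/(1.79) + (2.31×10⁻⁶)/(1.07)] = 4.94×10⁴ V.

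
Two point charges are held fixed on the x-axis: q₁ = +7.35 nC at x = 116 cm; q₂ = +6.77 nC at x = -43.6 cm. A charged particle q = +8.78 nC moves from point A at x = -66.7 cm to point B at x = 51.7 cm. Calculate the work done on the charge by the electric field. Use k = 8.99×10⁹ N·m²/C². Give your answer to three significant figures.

1.17×10⁻⁶ J

The work done by the electric force is W_field = −ΔU = −q(V_B − V_A) = q(V_A − V_B).
At A: distances to the source charges are 1.83 m, 0.231 m; V_A = Σ kqᵢ/rᵢ = 300 V.
At B: distances to the source charges are 0.643 m, 0.953 m; V_B = Σ kqᵢ/rᵢ = 167 V.
ΔV = V_B − V_A = -133 V.
W_field = −qΔV = −(8.78×10⁻⁹ C)(-133 V) = 1.17×10⁻⁶ J.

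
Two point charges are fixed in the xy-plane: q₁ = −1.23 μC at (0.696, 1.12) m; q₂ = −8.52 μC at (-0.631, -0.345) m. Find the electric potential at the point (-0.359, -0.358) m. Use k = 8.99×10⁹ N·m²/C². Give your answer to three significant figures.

-2.87×10⁵ V

Electric potential is a scalar, so the contributions from each charge add algebraically: V = Σ kqᵢ/rᵢ.
Distances from the field point to each charge: r₁ = 1.82 m, r₂ = 0.272 m.
V = k[(-1.23×10⁻⁶)/(1.82) + (-8.52×10⁻⁶)/(0.272)] = -2.87×10⁵ V.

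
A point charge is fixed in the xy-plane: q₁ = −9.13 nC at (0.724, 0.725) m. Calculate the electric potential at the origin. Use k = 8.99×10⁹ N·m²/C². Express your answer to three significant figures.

-80.1 V

Electric potential is a scalar, so the contributions from each charge add algebraically: V = Σ kqᵢ/rᵢ.
Distances from the field point to each charge: r₁ = 1.02 m.
V = k[(-9.13×10⁻⁹)/(1.02)] = -80.1 V.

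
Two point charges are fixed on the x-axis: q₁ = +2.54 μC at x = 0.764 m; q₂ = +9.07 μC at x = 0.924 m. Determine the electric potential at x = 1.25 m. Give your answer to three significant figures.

2.97×10⁵ V

The total potential is the scalar sum of each charge's contribution, V = Σ kqᵢ/rᵢ.
Distances from the field point to each charge: r₁ = 0.486 m, r₂ = 0.326 m.
V = k[(2.54×10⁻⁶)/(0.486) + (9.07×10⁻⁶)/(0.326)] = 2.97×10⁵ V.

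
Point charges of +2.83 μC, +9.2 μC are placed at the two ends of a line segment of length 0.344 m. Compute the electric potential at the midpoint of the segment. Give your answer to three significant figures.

The total potential is the scalar sum of each charge's contribution, V = Σ kqᵢ/rᵢ.
Each charge is 0.172 m from the midpoint.
V = k[(2.83×10⁻⁶)/(0.172) + (9.20×10⁻⁶)/(0.172)] = 6.29×10⁵ V.

6.29×10⁵ V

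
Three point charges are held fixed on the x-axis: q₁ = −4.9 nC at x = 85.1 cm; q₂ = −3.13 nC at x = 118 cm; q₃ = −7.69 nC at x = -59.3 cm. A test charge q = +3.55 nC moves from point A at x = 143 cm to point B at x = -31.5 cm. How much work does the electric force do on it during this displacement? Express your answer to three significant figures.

The work done by the electric force is W_field = −ΔU = −q(V_B − V_A) = q(V_A − V_B).
At A: distances to the source charges are 0.579 m, 0.250 m, 2.02 m; V_A = Σ kqᵢ/rᵢ = -223 V.
At B: distances to the source charges are 1.17 m, 1.49 m, 0.278 m; V_B = Σ kqᵢ/rᵢ = -305 V.
ΔV = V_B − V_A = -82.5 V.
W_field = −qΔV = −(3.55×10⁻⁹ C)(-82.5 V) = 2.93×10⁻⁷ J.

2.93×10⁻⁷ J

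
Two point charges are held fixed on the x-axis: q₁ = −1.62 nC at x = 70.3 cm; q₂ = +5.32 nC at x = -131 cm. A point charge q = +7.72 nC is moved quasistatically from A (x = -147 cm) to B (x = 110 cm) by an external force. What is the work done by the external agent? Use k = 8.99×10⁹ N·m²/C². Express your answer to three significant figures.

-2.39×10⁻⁶ J

For quasistatic motion the external work equals the change in potential energy: W_ext = qΔV = q(V_B − V_A).
At A: distances to the source charges are 2.17 m, 0.160 m; V_A = Σ kqᵢ/rᵢ = 292 V.
At B: distances to the source charges are 0.397 m, 2.41 m; V_B = Σ kqᵢ/rᵢ = -16.8 V.
ΔV = V_B − V_A = -309 V.
W_ext = qΔV = (7.72×10⁻⁹ C)(-309 V) = -2.39×10⁻⁶ J.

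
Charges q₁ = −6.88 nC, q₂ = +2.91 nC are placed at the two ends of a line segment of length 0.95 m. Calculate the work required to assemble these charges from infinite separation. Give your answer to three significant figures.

-1.89×10⁻⁷ J

The assembly work is the sum of pairwise potential energies, U = Σ_{i<j} kqᵢqⱼ/rᵢⱼ.
The separation is r = 0.950 m.
U = (-1.89×10⁻⁷) = -1.89×10⁻⁷ J.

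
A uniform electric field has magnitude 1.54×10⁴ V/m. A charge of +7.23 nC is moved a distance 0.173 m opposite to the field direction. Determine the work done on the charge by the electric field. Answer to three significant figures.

The potential change for a displacement 0.173 m opposite to the field direction is ΔV = +Ed = 2660 V.
W_field = −qΔV = -1.93×10⁻⁵ J.

-1.93×10⁻⁵ J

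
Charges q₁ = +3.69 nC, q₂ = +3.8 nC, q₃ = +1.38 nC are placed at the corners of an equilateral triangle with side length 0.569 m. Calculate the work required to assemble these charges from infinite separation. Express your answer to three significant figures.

3.85×10⁻⁷ J

The assembly work is the sum of pairwise potential energies, U = Σ_{i<j} kqᵢqⱼ/rᵢⱼ.
All three pair separations equal the side length, 0.569 m.
U = (2.22×10⁻⁷) + (8.05×10⁻⁸) + (8.29×10⁻⁸) = 3.85×10⁻⁷ J.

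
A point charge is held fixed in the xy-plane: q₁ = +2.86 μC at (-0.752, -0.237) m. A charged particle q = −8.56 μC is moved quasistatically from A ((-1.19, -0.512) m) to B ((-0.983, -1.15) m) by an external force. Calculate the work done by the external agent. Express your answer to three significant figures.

For quasistatic motion the external work equals the change in potential energy: W_ext = qΔV = q(V_B − V_A).
At A: distance to the source charge is 0.517 m; V_A = kq₁/r = 4.97×10⁴ V.
At B: distance to the source charge is 0.942 m; V_B = kq₁/r = 2.73×10⁴ V.
ΔV = V_B − V_A = -2.24×10⁴ V.
W_ext = qΔV = (-8.56×10⁻⁶ C)(-2.24×10⁴ V) = 0.192 J.

0.192 J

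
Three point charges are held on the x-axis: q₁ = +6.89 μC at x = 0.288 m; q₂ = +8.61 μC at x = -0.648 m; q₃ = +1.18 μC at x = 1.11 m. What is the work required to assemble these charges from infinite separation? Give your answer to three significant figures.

0.711 J

The work to assemble the configuration equals its total potential energy, U = Σ kqᵢqⱼ/rᵢⱼ over all pairs.
Pair separations: r₁₂ = 0.936 m, r₁₃ = 0.822 m, r₂₃ = 1.76 m.
U = (0.570) + (0.0889) + (0.0520) = 0.711 J.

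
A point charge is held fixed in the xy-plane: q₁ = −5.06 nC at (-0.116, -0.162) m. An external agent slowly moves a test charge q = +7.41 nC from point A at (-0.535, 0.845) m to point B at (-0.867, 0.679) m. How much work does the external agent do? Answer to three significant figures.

1.01×10⁻⁸ J

For quasistatic motion the external work equals the change in potential energy: W_ext = qΔV = q(V_B − V_A).
At A: distance to the source charge is 1.09 m; V_A = kq₁/r = -41.7 V.
At B: distance to the source charge is 1.13 m; V_B = kq₁/r = -40.3 V.
ΔV = V_B − V_A = 1.36 V.
W_ext = qΔV = (7.41×10⁻⁹ C)(1.36 V) = 1.01×10⁻⁸ J.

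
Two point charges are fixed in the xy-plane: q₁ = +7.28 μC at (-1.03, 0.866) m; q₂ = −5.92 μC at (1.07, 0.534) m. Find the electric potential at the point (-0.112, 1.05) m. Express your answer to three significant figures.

The total potential is the scalar sum of each charge's contribution, V = Σ kqᵢ/rᵢ.
Distances from the field point to each charge: r₁ = 0.936 m, r₂ = 1.29 m.
V = k[(7.28×10⁻⁶)/(0.936) + (-5.92×10⁻⁶)/(1.29)] = 2.86×10⁴ V.

2.86×10⁴ V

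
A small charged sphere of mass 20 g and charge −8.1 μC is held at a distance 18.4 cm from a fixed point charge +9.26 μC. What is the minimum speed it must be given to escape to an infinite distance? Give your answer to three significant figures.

To just escape, total mechanical energy must reach zero at infinity: ½mv²_min + U = 0, so ½mv²_min = −U = |kQq|/r.
|U| = |kQq|/r = (8.99×10⁹ N·m²/C²)(9.26×10⁻⁶)(8.10×10⁻⁶)/(0.184) = 3.66 J.
v_min = √(2|U|/m) = √(2·3.66/0.0200) = 19.1 m/s.

19.1 m/s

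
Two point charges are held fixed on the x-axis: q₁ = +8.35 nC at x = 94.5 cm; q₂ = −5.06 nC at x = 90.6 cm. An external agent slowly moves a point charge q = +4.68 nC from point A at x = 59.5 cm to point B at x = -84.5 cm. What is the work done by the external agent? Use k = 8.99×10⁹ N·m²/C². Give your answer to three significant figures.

-2.45×10⁻⁷ J

For quasistatic motion the external work equals the change in potential energy: W_ext = qΔV = q(V_B − V_A).
At A: distances to the source charges are 0.350 m, 0.311 m; V_A = Σ kqᵢ/rᵢ = 68.2 V.
At B: distances to the source charges are 1.79 m, 1.75 m; V_B = Σ kqᵢ/rᵢ = 16.0 V.
ΔV = V_B − V_A = -52.3 V.
W_ext = qΔV = (4.68×10⁻⁹ C)(-52.3 V) = -2.45×10⁻⁷ J.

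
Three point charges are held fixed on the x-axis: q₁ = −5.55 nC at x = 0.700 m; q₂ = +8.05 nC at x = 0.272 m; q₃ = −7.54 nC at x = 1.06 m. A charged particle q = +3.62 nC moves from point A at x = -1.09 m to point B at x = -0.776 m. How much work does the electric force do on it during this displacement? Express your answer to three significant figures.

The work done by the electric force is W_field = −ΔU = −q(V_B − V_A) = q(V_A − V_B).
At A: distances to the source charges are 1.79 m, 1.36 m, 2.15 m; V_A = Σ kqᵢ/rᵢ = -6.27 V.
At B: distances to the source charges are 1.48 m, 1.05 m, 1.84 m; V_B = Σ kqᵢ/rᵢ = -1.67 V.
ΔV = V_B − V_A = 4.60 V.
W_field = −qΔV = −(3.62×10⁻⁹ C)(4.60 V) = -1.66×10⁻⁸ J.

-1.66×10⁻⁸ J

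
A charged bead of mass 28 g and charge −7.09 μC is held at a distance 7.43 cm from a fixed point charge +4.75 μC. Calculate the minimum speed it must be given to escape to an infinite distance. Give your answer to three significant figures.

To just escape, total mechanical energy must reach zero at infinity: ½mv²_min + U = 0, so ½mv²_min = −U = |kQq|/r.
|U| = |kQq|/r = (8.99×10⁹ N·m²/C²)(4.75×10⁻⁶)(7.09×10⁻⁶)/(0.0743) = 4.07 J.
v_min = √(2|U|/m) = √(2·4.07/0.0280) = 17.1 m/s.

17.1 m/s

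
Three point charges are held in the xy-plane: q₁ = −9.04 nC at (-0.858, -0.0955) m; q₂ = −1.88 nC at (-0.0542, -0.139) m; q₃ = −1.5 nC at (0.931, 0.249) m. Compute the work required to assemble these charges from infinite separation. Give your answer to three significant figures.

2.81×10⁻⁷ J

The work to assemble the configuration equals its total potential energy, U = Σ kqᵢqⱼ/rᵢⱼ over all pairs.
Pair separations: r₁₂ = 0.805 m, r₁₃ = 1.82 m, r₂₃ = 1.06 m.
U = (1.90×10⁻⁷) + (6.69×10⁻⁸) + (2.39×10⁻⁸) = 2.81×10⁻⁷ J.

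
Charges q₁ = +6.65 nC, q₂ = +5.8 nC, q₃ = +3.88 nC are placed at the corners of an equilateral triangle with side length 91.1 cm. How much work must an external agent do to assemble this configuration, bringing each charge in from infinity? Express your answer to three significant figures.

8.57×10⁻⁷ J

The work to assemble the configuration equals its total potential energy, U = Σ kqᵢqⱼ/rᵢⱼ over all pairs.
All three pair separations equal the side length, 0.911 m.
U = (3.81×10⁻⁷) + (2.55×10⁻⁷) + (2.22×10⁻⁷) = 8.57×10⁻⁷ J.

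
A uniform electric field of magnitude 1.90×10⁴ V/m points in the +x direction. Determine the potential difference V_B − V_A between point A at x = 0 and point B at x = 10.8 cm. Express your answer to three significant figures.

-2050 V

In a uniform field, potential decreases in the direction of E: V_B − V_A = −E·Δx.
V_B − V_A = −(1.90×10⁴ V/m)(0.108 m) = -2050 V.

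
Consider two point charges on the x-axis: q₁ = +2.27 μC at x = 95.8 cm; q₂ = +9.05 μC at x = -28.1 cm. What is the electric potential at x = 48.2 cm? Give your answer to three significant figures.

1.50×10⁵ V

Electric potential is a scalar, so the contributions from each charge add algebraically: V = Σ kqᵢ/rᵢ.
Distances from the field point to each charge: r₁ = 0.476 m, r₂ = 0.763 m.
V = k[(2.27×10⁻⁶)/(0.476) + (9.05×10⁻⁶)/(0.763)] = 1.50×10⁵ V.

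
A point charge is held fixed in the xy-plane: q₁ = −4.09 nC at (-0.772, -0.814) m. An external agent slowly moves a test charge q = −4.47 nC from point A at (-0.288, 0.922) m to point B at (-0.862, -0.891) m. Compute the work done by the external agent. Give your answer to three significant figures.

1.30×10⁻⁶ J

For quasistatic motion the external work equals the change in potential energy: W_ext = qΔV = q(V_B − V_A).
At A: distance to the source charge is 1.80 m; V_A = kq₁/r = -20.4 V.
At B: distance to the source charge is 0.118 m; V_B = kq₁/r = -310 V.
ΔV = V_B − V_A = -290 V.
W_ext = qΔV = (-4.47×10⁻⁹ C)(-290 V) = 1.30×10⁻⁶ J.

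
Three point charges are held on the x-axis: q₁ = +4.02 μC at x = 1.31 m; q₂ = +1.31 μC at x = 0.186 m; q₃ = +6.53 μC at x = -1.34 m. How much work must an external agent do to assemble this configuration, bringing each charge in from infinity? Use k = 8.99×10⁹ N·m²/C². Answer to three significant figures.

0.182 J

The work to assemble the configuration equals its total potential energy, U = Σ kqᵢqⱼ/rᵢⱼ over all pairs.
Pair separations: r₁₂ = 1.12 m, r₁₃ = 2.65 m, r₂₃ = 1.53 m.
U = (0.0421) + (0.0891) + (0.0504) = 0.182 J.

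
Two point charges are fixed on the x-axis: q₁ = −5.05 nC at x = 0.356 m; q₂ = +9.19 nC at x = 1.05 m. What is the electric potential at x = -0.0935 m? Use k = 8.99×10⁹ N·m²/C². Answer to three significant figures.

Electric potential is a scalar, so the contributions from each charge add algebraically: V = Σ kqᵢ/rᵢ.
Distances from the field point to each charge: r₁ = 0.450 m, r₂ = 1.14 m.
V = k[(-5.05×10⁻⁹)/(0.450) + (9.19×10⁻⁹)/(1.14)] = -28.7 V.

-28.7 V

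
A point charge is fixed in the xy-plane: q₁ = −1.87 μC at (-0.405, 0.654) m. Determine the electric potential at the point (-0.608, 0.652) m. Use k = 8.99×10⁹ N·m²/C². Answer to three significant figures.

-8.28×10⁴ V

Electric potential is a scalar, so the contributions from each charge add algebraically: V = Σ kqᵢ/rᵢ.
Distances from the field point to each charge: r₁ = 0.203 m.
V = k[(-1.87×10⁻⁶)/(0.203)] = -8.28×10⁴ V.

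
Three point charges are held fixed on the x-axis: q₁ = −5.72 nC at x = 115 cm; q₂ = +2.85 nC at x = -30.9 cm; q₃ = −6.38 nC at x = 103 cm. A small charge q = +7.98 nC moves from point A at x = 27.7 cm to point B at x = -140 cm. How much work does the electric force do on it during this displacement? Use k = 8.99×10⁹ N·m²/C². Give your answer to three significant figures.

The work done by the electric force is W_field = −ΔU = −q(V_B − V_A) = q(V_A − V_B).
At A: distances to the source charges are 0.873 m, 0.586 m, 0.753 m; V_A = Σ kqᵢ/rᵢ = -91.4 V.
At B: distances to the source charges are 2.55 m, 1.09 m, 2.43 m; V_B = Σ kqᵢ/rᵢ = -20.3 V.
ΔV = V_B − V_A = 71.1 V.
W_field = −qΔV = −(7.98×10⁻⁹ C)(71.1 V) = -5.67×10⁻⁷ J.

-5.67×10⁻⁷ J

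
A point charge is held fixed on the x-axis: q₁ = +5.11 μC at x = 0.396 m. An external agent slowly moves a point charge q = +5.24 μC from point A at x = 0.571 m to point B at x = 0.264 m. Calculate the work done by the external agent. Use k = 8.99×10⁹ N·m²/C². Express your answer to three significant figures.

0.448 J

For quasistatic motion the external work equals the change in potential energy: W_ext = qΔV = q(V_B − V_A).
At A: distance to the source charge is 0.175 m; V_A = kq₁/r = 2.63×10⁵ V.
At B: distance to the source charge is 0.132 m; V_B = kq₁/r = 3.48×10⁵ V.
ΔV = V_B − V_A = 8.55×10⁴ V.
W_ext = qΔV = (5.24×10⁻⁶ C)(8.55×10⁴ V) = 0.448 J.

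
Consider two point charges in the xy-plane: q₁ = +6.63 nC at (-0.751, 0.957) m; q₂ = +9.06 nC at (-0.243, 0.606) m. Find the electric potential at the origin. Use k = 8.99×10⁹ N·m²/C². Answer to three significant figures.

Electric potential is a scalar, so the contributions from each charge add algebraically: V = Σ kqᵢ/rᵢ.
Distances from the field point to each charge: r₁ = 1.22 m, r₂ = 0.653 m.
V = k[(6.63×10⁻⁹)/(1.22) + (9.06×10⁻⁹)/(0.653)] = 174 V.

174 V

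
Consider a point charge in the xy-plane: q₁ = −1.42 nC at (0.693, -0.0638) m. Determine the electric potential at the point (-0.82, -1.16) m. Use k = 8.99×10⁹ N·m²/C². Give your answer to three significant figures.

The total potential is the scalar sum of each charge's contribution, V = Σ kqᵢ/rᵢ.
Distances from the field point to each charge: r₁ = 1.87 m.
V = k[(-1.42×10⁻⁹)/(1.87)] = -6.83 V.

-6.83 V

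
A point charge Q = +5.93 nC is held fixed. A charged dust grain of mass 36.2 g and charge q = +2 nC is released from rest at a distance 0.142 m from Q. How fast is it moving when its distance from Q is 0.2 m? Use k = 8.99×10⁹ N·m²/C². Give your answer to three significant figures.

3.47×10⁻³ m/s

Only the electrostatic force acts, so mechanical energy is conserved: ½mv² = U₁ − U₂ = kQq(1/r₁ − 1/r₂).
U₁ − U₂ = (8.99×10⁹ N·m²/C²)(5.93×10⁻⁹ C)(2.00×10⁻⁹ C)(1/0.142 − 1/0.200) = 2.18×10⁻⁷ J.
v = √(2·2.18×10⁻⁷/0.0362) = 3.47×10⁻³ m/s.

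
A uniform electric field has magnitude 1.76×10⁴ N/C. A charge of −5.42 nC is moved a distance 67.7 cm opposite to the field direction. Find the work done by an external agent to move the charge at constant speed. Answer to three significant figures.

The potential change for a displacement 67.7 cm opposite to the field direction is ΔV = +Ed = 1.19×10⁴ V.
W_ext = qΔV = -6.46×10⁻⁵ J.

-6.46×10⁻⁵ J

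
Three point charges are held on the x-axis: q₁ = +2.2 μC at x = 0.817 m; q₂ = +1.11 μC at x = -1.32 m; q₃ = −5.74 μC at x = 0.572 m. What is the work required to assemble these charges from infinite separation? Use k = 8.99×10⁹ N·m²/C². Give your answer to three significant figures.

The work to assemble the configuration equals its total potential energy, U = Σ kqᵢqⱼ/rᵢⱼ over all pairs.
Pair separations: r₁₂ = 2.14 m, r₁₃ = 0.245 m, r₂₃ = 1.89 m.
U = (0.0103) + (-0.463) + (-0.0303) = -0.483 J.

-0.483 J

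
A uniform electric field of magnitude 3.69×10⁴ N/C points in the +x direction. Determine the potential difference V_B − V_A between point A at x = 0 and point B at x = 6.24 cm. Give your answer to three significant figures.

-2300 V

In a uniform field, potential decreases in the direction of E: V_B − V_A = −E·Δx.
V_B − V_A = −(3.69×10⁴ V/m)(0.0624 m) = -2300 V.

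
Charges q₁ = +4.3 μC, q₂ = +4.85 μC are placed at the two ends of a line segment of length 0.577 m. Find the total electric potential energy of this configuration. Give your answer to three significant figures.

The work to assemble the configuration equals its total potential energy, U = Σ kqᵢqⱼ/rᵢⱼ over all pairs.
The separation is r = 0.577 m.
U = (0.325) = 0.325 J.

0.325 J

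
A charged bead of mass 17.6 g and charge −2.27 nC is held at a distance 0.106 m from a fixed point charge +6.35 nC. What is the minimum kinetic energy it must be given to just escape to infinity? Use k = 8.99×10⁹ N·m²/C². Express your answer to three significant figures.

1.22×10⁻⁶ J

To just escape, total mechanical energy must reach zero at infinity: ½mv²_min + U = 0, so ½mv²_min = −U = |kQq|/r.
|U| = |kQq|/r = (8.99×10⁹ N·m²/C²)(6.35×10⁻⁹)(2.27×10⁻⁹)/(0.106) = 1.22×10⁻⁶ J.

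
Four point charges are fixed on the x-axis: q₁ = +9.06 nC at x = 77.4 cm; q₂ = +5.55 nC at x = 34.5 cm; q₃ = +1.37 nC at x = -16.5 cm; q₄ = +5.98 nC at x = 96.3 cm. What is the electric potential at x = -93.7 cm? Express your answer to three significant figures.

131 V

Electric potential is a scalar, so the contributions from each charge add algebraically: V = Σ kqᵢ/rᵢ.
Distances from the field point to each charge: r₁ = 1.71 m, r₂ = 1.28 m, r₃ = 0.772 m, r₄ = 1.90 m.
V = k[(9.06×10⁻⁹)/(1.71) + (5.55×10⁻⁹)/(1.28) + (1.37×10⁻⁹)/(0.772) + (5.98×10⁻⁹)/(1.90)] = 131 V.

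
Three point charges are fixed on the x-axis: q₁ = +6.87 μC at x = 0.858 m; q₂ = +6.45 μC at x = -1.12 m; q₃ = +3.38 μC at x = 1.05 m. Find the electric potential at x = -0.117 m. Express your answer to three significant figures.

1.47×10⁵ V

Electric potential is a scalar, so the contributions from each charge add algebraically: V = Σ kqᵢ/rᵢ.
Distances from the field point to each charge: r₁ = 0.975 m, r₂ = 1.00 m, r₃ = 1.17 m.
V = k[(6.87×10⁻⁶)/(0.975) + (6.45×10⁻⁶)/(1.00) + (3.38×10⁻⁶)/(1.17)] = 1.47×10⁵ V.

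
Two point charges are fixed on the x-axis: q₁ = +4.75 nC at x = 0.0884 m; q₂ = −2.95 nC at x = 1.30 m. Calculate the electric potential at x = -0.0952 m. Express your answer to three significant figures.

214 V

The total potential is the scalar sum of each charge's contribution, V = Σ kqᵢ/rᵢ.
Distances from the field point to each charge: r₁ = 0.184 m, r₂ = 1.40 m.
V = k[(4.75×10⁻⁹)/(0.184) + (-2.95×10⁻⁹)/(1.40)] = 214 V.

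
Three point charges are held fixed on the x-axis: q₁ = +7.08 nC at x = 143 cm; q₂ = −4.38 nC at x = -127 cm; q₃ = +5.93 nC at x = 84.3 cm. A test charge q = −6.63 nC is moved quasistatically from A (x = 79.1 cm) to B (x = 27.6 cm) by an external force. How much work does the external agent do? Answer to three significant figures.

For quasistatic motion the external work equals the change in potential energy: W_ext = qΔV = q(V_B − V_A).
At A: distances to the source charges are 0.639 m, 2.06 m, 0.0520 m; V_A = Σ kqᵢ/rᵢ = 1110 V.
At B: distances to the source charges are 1.15 m, 1.55 m, 0.567 m; V_B = Σ kqᵢ/rᵢ = 124 V.
ΔV = V_B − V_A = -982 V.
W_ext = qΔV = (-6.63×10⁻⁹ C)(-982 V) = 6.51×10⁻⁶ J.

6.51×10⁻⁶ J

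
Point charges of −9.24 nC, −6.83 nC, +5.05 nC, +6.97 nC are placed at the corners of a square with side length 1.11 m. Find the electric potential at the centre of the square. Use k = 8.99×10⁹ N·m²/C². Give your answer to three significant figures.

-46.4 V

Electric potential is a scalar, so the contributions from each charge add algebraically: V = Σ kqᵢ/rᵢ.
The distance from each corner to the centre is a√2/2 = 0.785 m.
V = k[(-9.24×10⁻⁹)/(0.785) + (-6.83×10⁻⁹)/(0.785) + (5.05×10⁻⁹)/(0.785) + (6.97×10⁻⁹)/(0.785)] = -46.4 V.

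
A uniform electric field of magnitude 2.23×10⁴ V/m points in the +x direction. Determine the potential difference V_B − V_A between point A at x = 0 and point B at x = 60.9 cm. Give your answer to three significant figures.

In a uniform field, potential decreases in the direction of E: V_B − V_A = −E·Δx.
V_B − V_A = −(2.23×10⁴ V/m)(0.609 m) = -1.36×10⁴ V.

-1.36×10⁴ V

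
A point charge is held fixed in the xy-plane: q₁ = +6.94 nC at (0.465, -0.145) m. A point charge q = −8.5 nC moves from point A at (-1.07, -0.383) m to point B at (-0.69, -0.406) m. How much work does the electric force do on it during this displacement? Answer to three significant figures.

The work done by the electric force is W_field = −ΔU = −q(V_B − V_A) = q(V_A − V_B).
At A: distance to the source charge is 1.55 m; V_A = kq₁/r = 40.2 V.
At B: distance to the source charge is 1.18 m; V_B = kq₁/r = 52.7 V.
ΔV = V_B − V_A = 12.5 V.
W_field = −qΔV = −(-8.50×10⁻⁹ C)(12.5 V) = 1.06×10⁻⁷ J.

1.06×10⁻⁷ J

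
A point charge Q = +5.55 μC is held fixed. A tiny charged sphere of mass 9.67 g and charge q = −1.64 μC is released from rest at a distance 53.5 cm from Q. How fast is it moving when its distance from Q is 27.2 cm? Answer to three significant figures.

Only the electrostatic force acts, so mechanical energy is conserved: ½mv² = U₁ − U₂ = kQq(1/r₁ − 1/r₂).
U₁ − U₂ = (8.99×10⁹ N·m²/C²)(5.55×10⁻⁶ C)(-1.64×10⁻⁶ C)(1/0.535 − 1/0.272) = 0.148 J.
v = √(2·0.148/9.67×10⁻³) = 5.53 m/s.

5.53 m/s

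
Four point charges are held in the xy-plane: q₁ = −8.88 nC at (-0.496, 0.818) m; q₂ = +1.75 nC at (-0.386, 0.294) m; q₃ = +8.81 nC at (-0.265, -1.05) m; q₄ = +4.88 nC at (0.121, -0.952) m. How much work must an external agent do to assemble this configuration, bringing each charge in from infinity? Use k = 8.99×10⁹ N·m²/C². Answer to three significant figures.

The work to assemble the configuration equals its total potential energy, U = Σ kqᵢqⱼ/rᵢⱼ over all pairs.
Pair separations: r₁₂ = 0.535 m, r₁₃ = 1.88 m, r₁₄ = 1.87 m, r₂₃ = 1.35 m, r₂₄ = 1.35 m, r₃₄ = 0.398 m.
Summing all 6 pair terms gives U = 2.88×10⁻⁷ J.

2.88×10⁻⁷ J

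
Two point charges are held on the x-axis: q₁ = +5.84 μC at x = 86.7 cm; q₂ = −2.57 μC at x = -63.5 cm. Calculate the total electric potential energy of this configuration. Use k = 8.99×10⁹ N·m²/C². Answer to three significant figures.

The work to assemble the configuration equals its total potential energy, U = Σ kqᵢqⱼ/rᵢⱼ over all pairs.
Pair separations: r₁₂ = 1.50 m.
U = (-0.0898) = -0.0898 J.

-0.0898 J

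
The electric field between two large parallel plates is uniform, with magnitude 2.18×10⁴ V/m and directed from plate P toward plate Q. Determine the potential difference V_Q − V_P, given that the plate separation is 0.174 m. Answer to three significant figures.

-3790 V

In a uniform field, potential decreases in the direction of E: ΔV = −E·d for a displacement d parallel to E.
Going from P to Q is a displacement of 0.174 m along the field, so V_Q − V_P = −Ed = -3790 V.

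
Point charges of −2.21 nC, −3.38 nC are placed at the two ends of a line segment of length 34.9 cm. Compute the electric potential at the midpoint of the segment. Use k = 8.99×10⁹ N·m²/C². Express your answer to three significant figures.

The total potential is the scalar sum of each charge's contribution, V = Σ kqᵢ/rᵢ.
Each charge is 0.174 m from the midpoint.
V = k[(-2.21×10⁻⁹)/(0.174) + (-3.38×10⁻⁹)/(0.174)] = -288 V.

-288 V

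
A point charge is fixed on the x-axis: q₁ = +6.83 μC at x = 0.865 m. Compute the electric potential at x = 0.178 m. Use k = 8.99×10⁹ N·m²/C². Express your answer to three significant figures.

Electric potential is a scalar, so the contributions from each charge add algebraically: V = Σ kqᵢ/rᵢ.
V = k[(6.83×10⁻⁶)/(0.687)] = 8.94×10⁴ V.

8.94×10⁴ V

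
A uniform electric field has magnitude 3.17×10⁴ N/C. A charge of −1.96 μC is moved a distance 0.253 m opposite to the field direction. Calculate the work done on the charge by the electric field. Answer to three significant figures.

The potential change for a displacement 0.253 m opposite to the field direction is ΔV = +Ed = 8020 V.
W_field = −qΔV = 0.0157 J.

0.0157 J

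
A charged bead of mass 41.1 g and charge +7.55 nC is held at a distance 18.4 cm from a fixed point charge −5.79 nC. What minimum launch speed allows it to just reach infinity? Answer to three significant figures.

0.0102 m/s

To just escape, total mechanical energy must reach zero at infinity: ½mv²_min + U = 0, so ½mv²_min = −U = |kQq|/r.
|U| = |kQq|/r = (8.99×10⁹ N·m²/C²)(5.79×10⁻⁹)(7.55×10⁻⁹)/(0.184) = 2.14×10⁻⁶ J.
v_min = √(2|U|/m) = √(2·2.14×10⁻⁶/0.0411) = 0.0102 m/s.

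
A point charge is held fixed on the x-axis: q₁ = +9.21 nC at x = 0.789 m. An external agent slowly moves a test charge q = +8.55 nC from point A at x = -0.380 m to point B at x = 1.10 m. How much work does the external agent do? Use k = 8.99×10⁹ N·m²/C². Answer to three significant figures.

1.67×10⁻⁶ J

For quasistatic motion the external work equals the change in potential energy: W_ext = qΔV = q(V_B − V_A).
At A: distance to the source charge is 1.17 m; V_A = kq₁/r = 70.8 V.
At B: distance to the source charge is 0.311 m; V_B = kq₁/r = 266 V.
ΔV = V_B − V_A = 195 V.
W_ext = qΔV = (8.55×10⁻⁹ C)(195 V) = 1.67×10⁻⁶ J.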